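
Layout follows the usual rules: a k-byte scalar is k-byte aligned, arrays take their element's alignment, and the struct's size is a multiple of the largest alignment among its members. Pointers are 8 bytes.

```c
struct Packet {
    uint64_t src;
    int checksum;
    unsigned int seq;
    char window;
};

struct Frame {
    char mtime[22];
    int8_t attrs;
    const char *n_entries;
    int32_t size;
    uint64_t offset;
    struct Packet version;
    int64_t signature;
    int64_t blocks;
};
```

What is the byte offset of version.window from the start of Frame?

64

Packet: src at 0 (size 8, align 8) → ends 8; checksum at 8 (size 4, align 4) → ends 12; seq at 12 (size 4, align 4) → ends 16; window at 16 (size 1, align 1) → ends 17; tail pad 7 to reach multiple of 8; total 24 bytes, alignment 8
mtime at 0 (size 22, align 1) → ends 22
attrs at 22 (size 1, align 1) → ends 23
pad 1 to align 8 for n_entries
n_entries at 24 (size 8, align 8) → ends 32
size at 32 (size 4, align 4) → ends 36
pad 4 to align 8 for offset
offset at 40 (size 8, align 8) → ends 48
version at 48 (size 24, align 8) → ends 72
within Packet: window at 16
48 + 16 = 64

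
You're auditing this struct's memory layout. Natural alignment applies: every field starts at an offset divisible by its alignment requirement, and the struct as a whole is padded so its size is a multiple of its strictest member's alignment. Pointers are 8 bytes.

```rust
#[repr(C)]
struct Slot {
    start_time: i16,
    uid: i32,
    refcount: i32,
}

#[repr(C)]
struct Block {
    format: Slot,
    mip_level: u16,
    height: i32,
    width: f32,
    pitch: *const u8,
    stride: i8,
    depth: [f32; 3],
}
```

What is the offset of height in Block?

Slot: @0: start_time [2B, align 2] → 2; +2 pad (align 4); @4: uid [4B, align 4] → 8; @8: refcount [4B, align 4] → 12; size 12, align 4
@0: format [12B, align 4] → 12
@12: mip_level [2B, align 2] → 14
+2 pad (align 4)
@16: height [4B, align 4] → 20

16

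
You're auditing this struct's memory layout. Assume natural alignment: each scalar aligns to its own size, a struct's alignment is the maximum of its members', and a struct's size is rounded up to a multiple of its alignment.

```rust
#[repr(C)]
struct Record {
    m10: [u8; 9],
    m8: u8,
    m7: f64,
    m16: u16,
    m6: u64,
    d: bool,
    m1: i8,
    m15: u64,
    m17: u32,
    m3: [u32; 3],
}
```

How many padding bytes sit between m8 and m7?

6

0..9  m10  (9B, 1-aligned)
9..10  m8  (1B, 1-aligned)
10..16  -- padding (6B)
16..24  m7  (8B, 8-aligned)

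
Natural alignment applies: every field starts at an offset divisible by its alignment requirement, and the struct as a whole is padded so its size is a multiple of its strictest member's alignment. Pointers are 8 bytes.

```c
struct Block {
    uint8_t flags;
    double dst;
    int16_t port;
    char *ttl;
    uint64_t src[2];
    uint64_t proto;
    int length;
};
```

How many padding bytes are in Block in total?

0..1  flags  (1B, 1-aligned)
1..8  -- padding (7B)
8..16  dst  (8B, 8-aligned)
16..18  port  (2B, 2-aligned)
18..24  -- padding (6B)
24..32  ttl  (8B, 8-aligned)
32..48  src  (16B, 8-aligned)
48..56  proto  (8B, 8-aligned)
56..60  length  (4B, 4-aligned)
60..64  -- tail padding (4B)
sizeof = 64, alignof = 8
data bytes 47, size 64 → padding 17

17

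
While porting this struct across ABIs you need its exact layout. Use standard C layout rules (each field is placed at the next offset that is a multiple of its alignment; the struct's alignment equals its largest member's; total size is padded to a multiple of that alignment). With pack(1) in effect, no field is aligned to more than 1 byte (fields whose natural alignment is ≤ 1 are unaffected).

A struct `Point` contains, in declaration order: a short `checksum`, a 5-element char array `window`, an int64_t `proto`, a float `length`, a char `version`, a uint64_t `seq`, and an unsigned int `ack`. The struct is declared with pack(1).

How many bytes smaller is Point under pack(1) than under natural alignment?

natural layout:
  0..2  checksum  (2B, 2-aligned)
  2..7  window  (5B, 1-aligned)
  7..8  -- padding (1B)
  8..16  proto  (8B, 8-aligned)
  16..20  length  (4B, 4-aligned)
  20..21  version  (1B, 1-aligned)
  21..24  -- padding (3B)
  24..32  seq  (8B, 8-aligned)
  32..36  ack  (4B, 4-aligned)
  36..40  -- tail padding (4B)
  sizeof = 40, alignof = 8
packed(1) layout:
  0..2  checksum  (2B, 1-aligned)
  2..7  window  (5B, 1-aligned)
  7..15  proto  (8B, 1-aligned)
  15..19  length  (4B, 1-aligned)
  19..20  version  (1B, 1-aligned)
  20..28  seq  (8B, 1-aligned)
  28..32  ack  (4B, 1-aligned)
  sizeof = 32, alignof = 1
40 − 32 = 8

8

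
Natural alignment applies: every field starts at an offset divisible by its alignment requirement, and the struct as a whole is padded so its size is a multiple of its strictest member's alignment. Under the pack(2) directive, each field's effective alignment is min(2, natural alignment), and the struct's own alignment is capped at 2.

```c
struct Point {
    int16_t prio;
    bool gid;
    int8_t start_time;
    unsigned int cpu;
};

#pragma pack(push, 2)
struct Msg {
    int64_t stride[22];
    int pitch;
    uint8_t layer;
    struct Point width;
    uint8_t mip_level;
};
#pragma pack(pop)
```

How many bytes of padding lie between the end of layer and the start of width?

1

Point: prio at 0 (size 2, align 2) → ends 2; gid at 2 (size 1, align 1) → ends 3; start_time at 3 (size 1, align 1) → ends 4; cpu at 4 (size 4, align 4) → ends 8; total 8 bytes, alignment 4
stride at 0 (size 176, align 2) → ends 176
pitch at 176 (size 4, align 2) → ends 180
layer at 180 (size 1, align 1) → ends 181
pad 1 to align 2 for width
width at 182 (size 8, align 2) → ends 190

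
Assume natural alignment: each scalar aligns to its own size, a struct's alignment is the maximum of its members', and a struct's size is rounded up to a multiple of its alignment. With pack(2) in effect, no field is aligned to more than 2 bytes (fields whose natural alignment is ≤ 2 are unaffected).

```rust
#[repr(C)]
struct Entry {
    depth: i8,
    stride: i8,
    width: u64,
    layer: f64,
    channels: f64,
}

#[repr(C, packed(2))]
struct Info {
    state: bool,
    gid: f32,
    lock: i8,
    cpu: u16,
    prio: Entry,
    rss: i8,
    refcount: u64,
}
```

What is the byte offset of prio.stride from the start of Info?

Entry: depth at 0 (size 1, align 1) → ends 1; stride at 1 (size 1, align 1) → ends 2; pad 6 to align 8 for width; width at 8 (size 8, align 8) → ends 16; layer at 16 (size 8, align 8) → ends 24; channels at 24 (size 8, align 8) → ends 32; total 32 bytes, alignment 8
state at 0 (size 1, align 1) → ends 1
pad 1 to align 2 for gid
gid at 2 (size 4, align 2) → ends 6
lock at 6 (size 1, align 1) → ends 7
pad 1 to align 2 for cpu
cpu at 8 (size 2, align 2) → ends 10
prio at 10 (size 32, align 2) → ends 42
within Entry: stride at 1
10 + 1 = 11

11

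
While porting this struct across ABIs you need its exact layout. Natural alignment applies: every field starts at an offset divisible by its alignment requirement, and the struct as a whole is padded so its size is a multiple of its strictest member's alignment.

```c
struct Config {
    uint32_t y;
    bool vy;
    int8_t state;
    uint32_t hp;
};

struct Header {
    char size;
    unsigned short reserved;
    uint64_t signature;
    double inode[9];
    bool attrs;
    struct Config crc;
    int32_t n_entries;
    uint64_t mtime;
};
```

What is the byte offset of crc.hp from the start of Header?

Config: y at 0 (size 4, align 4) → ends 4; vy at 4 (size 1, align 1) → ends 5; state at 5 (size 1, align 1) → ends 6; pad 2 to align 4 for hp; hp at 8 (size 4, align 4) → ends 12; total 12 bytes, alignment 4
size at 0 (size 1, align 1) → ends 1
pad 1 to align 2 for reserved
reserved at 2 (size 2, align 2) → ends 4
pad 4 to align 8 for signature
signature at 8 (size 8, align 8) → ends 16
inode at 16 (size 72, align 8) → ends 88
attrs at 88 (size 1, align 1) → ends 89
pad 3 to align 4 for crc
crc at 92 (size 12, align 4) → ends 104
within Config: hp at 8
92 + 8 = 100

100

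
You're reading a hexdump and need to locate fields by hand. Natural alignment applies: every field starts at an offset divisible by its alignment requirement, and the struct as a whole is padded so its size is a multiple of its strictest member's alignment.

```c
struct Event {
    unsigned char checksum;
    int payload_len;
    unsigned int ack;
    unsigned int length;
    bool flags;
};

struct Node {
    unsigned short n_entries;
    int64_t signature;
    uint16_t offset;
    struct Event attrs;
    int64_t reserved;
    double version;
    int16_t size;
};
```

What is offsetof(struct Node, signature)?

8

Event: @0: checksum [1B, align 1] → 1; +3 pad (align 4); @4: payload_len [4B, align 4] → 8; @8: ack [4B, align 4] → 12; @12: length [4B, align 4] → 16; @16: flags [1B, align 1] → 17; +3 tail pad (align 4); size 20, align 4
@0: n_entries [2B, align 2] → 2
+6 pad (align 8)
@8: signature [8B, align 8] → 16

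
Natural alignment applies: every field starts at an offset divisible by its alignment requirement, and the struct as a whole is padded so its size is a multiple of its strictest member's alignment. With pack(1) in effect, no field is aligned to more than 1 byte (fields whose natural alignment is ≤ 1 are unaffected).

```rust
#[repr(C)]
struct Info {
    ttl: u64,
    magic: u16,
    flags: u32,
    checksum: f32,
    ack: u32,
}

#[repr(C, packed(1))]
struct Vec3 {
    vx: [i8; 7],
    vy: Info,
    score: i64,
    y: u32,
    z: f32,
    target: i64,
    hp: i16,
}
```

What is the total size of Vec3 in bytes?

57 bytes

Info: ttl at 0 (size 8, align 8) → ends 8; magic at 8 (size 2, align 2) → ends 10; pad 2 to align 4 for flags; flags at 12 (size 4, align 4) → ends 16; checksum at 16 (size 4, align 4) → ends 20; ack at 20 (size 4, align 4) → ends 24; total 24 bytes, alignment 8
vx at 0 (size 7, align 1) → ends 7
vy at 7 (size 24, align 1) → ends 31
score at 31 (size 8, align 1) → ends 39
y at 39 (size 4, align 1) → ends 43
z at 43 (size 4, align 1) → ends 47
target at 47 (size 8, align 1) → ends 55
hp at 55 (size 2, align 1) → ends 57
total 57 bytes, alignment 1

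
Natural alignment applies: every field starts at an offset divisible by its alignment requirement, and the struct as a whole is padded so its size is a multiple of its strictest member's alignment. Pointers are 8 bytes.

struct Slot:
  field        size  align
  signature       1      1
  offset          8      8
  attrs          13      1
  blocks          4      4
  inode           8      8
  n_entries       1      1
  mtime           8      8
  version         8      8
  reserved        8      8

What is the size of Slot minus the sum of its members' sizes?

@0: signature [1B, align 1] → 1
+7 pad (align 8)
@8: offset [8B, align 8] → 16
@16: attrs [13B, align 1] → 29
+3 pad (align 4)
@32: blocks [4B, align 4] → 36
+4 pad (align 8)
@40: inode [8B, align 8] → 48
@48: n_entries [1B, align 1] → 49
+7 pad (align 8)
@56: mtime [8B, align 8] → 64
@64: version [8B, align 8] → 72
@72: reserved [8B, align 8] → 80
size 80, align 8
data bytes 59, size 80 → padding 21

21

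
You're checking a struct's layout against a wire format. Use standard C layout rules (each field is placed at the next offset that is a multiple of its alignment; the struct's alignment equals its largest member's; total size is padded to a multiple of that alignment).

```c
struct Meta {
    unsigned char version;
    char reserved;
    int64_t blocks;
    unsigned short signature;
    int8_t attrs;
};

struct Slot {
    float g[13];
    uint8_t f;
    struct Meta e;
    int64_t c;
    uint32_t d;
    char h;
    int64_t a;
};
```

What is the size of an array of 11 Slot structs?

1144

Meta: 0..1  version  (1B, 1-aligned); 1..2  reserved  (1B, 1-aligned); 2..8  -- padding (6B); 8..16  blocks  (8B, 8-aligned); 16..18  signature  (2B, 2-aligned); 18..19  attrs  (1B, 1-aligned); 19..24  -- tail padding (5B); sizeof = 24, alignof = 8
0..52  g  (52B, 4-aligned)
52..53  f  (1B, 1-aligned)
53..56  -- padding (3B)
56..80  e  (24B, 8-aligned)
80..88  c  (8B, 8-aligned)
88..92  d  (4B, 4-aligned)
92..93  h  (1B, 1-aligned)
93..96  -- padding (3B)
96..104  a  (8B, 8-aligned)
sizeof = 104, alignof = 8
array of 11: 11 × 104 = 1144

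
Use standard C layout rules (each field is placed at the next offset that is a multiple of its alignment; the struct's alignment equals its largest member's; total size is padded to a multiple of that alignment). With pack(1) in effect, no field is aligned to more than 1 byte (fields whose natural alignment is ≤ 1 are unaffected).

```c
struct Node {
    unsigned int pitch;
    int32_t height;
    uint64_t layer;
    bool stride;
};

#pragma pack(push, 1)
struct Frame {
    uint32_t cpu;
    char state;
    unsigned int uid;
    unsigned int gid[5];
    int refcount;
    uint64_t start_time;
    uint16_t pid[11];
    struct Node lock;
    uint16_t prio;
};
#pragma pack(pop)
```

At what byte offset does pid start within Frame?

41

Node: pitch at 0 (size 4, align 4) → ends 4; height at 4 (size 4, align 4) → ends 8; layer at 8 (size 8, align 8) → ends 16; stride at 16 (size 1, align 1) → ends 17; tail pad 7 to reach multiple of 8; total 24 bytes, alignment 8
cpu at 0 (size 4, align 1) → ends 4
state at 4 (size 1, align 1) → ends 5
uid at 5 (size 4, align 1) → ends 9
gid at 9 (size 20, align 1) → ends 29
refcount at 29 (size 4, align 1) → ends 33
start_time at 33 (size 8, align 1) → ends 41
pid at 41 (size 22, align 1) → ends 63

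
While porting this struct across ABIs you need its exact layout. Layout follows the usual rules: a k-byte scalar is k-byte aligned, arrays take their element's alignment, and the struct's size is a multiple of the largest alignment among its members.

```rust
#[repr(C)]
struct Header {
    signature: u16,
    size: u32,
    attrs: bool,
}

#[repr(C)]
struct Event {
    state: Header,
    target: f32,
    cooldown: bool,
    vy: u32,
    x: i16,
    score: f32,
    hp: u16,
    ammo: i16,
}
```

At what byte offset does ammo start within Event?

Header: signature at 0 (size 2, align 2) → ends 2; pad 2 to align 4 for size; size at 4 (size 4, align 4) → ends 8; attrs at 8 (size 1, align 1) → ends 9; tail pad 3 to reach multiple of 4; total 12 bytes, alignment 4
state at 0 (size 12, align 4) → ends 12
target at 12 (size 4, align 4) → ends 16
cooldown at 16 (size 1, align 1) → ends 17
pad 3 to align 4 for vy
vy at 20 (size 4, align 4) → ends 24
x at 24 (size 2, align 2) → ends 26
pad 2 to align 4 for score
score at 28 (size 4, align 4) → ends 32
hp at 32 (size 2, align 2) → ends 34
ammo at 34 (size 2, align 2) → ends 36

34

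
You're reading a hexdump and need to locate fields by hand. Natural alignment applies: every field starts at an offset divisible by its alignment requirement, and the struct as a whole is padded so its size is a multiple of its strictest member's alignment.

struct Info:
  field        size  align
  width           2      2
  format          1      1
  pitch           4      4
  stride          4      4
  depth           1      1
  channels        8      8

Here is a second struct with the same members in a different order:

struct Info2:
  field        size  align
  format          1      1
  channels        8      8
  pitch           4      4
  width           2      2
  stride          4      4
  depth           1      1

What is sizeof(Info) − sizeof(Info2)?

-8

0..2  width  (2B, 2-aligned)
2..3  format  (1B, 1-aligned)
3..4  -- padding (1B)
4..8  pitch  (4B, 4-aligned)
8..12  stride  (4B, 4-aligned)
12..13  depth  (1B, 1-aligned)
13..16  -- padding (3B)
16..24  channels  (8B, 8-aligned)
sizeof = 24, alignof = 8
— Info2 —
0..1  format  (1B, 1-aligned)
1..8  -- padding (7B)
8..16  channels  (8B, 8-aligned)
16..20  pitch  (4B, 4-aligned)
20..22  width  (2B, 2-aligned)
22..24  -- padding (2B)
24..28  stride  (4B, 4-aligned)
28..29  depth  (1B, 1-aligned)
29..32  -- tail padding (3B)
sizeof = 32, alignof = 8
24 − 32 = -8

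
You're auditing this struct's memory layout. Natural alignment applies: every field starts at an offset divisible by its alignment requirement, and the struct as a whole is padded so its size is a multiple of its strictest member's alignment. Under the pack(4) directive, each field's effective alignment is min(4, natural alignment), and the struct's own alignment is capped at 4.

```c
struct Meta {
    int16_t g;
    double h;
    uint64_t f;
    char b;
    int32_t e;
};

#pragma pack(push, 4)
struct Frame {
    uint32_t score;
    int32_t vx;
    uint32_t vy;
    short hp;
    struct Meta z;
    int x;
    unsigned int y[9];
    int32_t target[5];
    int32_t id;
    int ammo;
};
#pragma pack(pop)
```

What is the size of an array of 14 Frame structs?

1624

Meta: @0: g [2B, align 2] → 2; +6 pad (align 8); @8: h [8B, align 8] → 16; @16: f [8B, align 8] → 24; @24: b [1B, align 1] → 25; +3 pad (align 4); @28: e [4B, align 4] → 32; size 32, align 8
@0: score [4B, align 4] → 4
@4: vx [4B, align 4] → 8
@8: vy [4B, align 4] → 12
@12: hp [2B, align 2] → 14
+2 pad (align 4)
@16: z [32B, align 4] → 48
@48: x [4B, align 4] → 52
@52: y [36B, align 4] → 88
@88: target [20B, align 4] → 108
@108: id [4B, align 4] → 112
@112: ammo [4B, align 4] → 116
size 116, align 4
array of 14: 14 × 116 = 1624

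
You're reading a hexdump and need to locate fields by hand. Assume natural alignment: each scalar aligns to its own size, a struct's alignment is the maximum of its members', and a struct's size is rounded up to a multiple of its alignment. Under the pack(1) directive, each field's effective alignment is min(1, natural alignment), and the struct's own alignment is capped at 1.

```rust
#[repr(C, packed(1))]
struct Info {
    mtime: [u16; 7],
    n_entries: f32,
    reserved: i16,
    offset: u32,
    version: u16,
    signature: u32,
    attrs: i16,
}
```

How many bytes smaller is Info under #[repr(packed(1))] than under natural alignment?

natural layout:
  @0: mtime [14B, align 2] → 14
  +2 pad (align 4)
  @16: n_entries [4B, align 4] → 20
  @20: reserved [2B, align 2] → 22
  +2 pad (align 4)
  @24: offset [4B, align 4] → 28
  @28: version [2B, align 2] → 30
  +2 pad (align 4)
  @32: signature [4B, align 4] → 36
  @36: attrs [2B, align 2] → 38
  +2 tail pad (align 4)
  size 40, align 4
packed(1) layout:
  @0: mtime [14B, align 1] → 14
  @14: n_entries [4B, align 1] → 18
  @18: reserved [2B, align 1] → 20
  @20: offset [4B, align 1] → 24
  @24: version [2B, align 1] → 26
  @26: signature [4B, align 1] → 30
  @30: attrs [2B, align 1] → 32
  size 32, align 1
40 − 32 = 8

8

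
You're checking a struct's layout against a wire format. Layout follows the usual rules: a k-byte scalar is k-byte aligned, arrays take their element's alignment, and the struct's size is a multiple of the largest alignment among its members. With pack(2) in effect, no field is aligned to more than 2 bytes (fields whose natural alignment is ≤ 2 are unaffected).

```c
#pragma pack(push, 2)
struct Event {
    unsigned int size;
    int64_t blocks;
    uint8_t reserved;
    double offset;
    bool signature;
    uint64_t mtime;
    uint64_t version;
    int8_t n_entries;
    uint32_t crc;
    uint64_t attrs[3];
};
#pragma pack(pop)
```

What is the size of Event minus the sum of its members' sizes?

size at 0 (size 4, align 2) → ends 4
blocks at 4 (size 8, align 2) → ends 12
reserved at 12 (size 1, align 1) → ends 13
pad 1 to align 2 for offset
offset at 14 (size 8, align 2) → ends 22
signature at 22 (size 1, align 1) → ends 23
pad 1 to align 2 for mtime
mtime at 24 (size 8, align 2) → ends 32
version at 32 (size 8, align 2) → ends 40
n_entries at 40 (size 1, align 1) → ends 41
pad 1 to align 2 for crc
crc at 42 (size 4, align 2) → ends 46
attrs at 46 (size 24, align 2) → ends 70
total 70 bytes, alignment 2
data bytes 67, size 70 → padding 3

3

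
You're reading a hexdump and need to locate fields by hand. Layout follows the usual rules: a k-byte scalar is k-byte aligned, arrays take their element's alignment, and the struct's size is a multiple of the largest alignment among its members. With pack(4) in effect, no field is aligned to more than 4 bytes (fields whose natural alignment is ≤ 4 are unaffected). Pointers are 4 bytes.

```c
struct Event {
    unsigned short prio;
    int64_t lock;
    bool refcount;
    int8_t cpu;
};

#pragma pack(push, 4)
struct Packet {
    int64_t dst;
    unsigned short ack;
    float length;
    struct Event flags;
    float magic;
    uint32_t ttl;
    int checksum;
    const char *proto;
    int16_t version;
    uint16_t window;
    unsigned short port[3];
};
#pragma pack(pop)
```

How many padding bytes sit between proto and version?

0

Event: 0..2  prio  (2B, 2-aligned); 2..8  -- padding (6B); 8..16  lock  (8B, 8-aligned); 16..17  refcount  (1B, 1-aligned); 17..18  cpu  (1B, 1-aligned); 18..24  -- tail padding (6B); sizeof = 24, alignof = 8
0..8  dst  (8B, 4-aligned)
8..10  ack  (2B, 2-aligned)
10..12  -- padding (2B)
12..16  length  (4B, 4-aligned)
16..40  flags  (24B, 4-aligned)
40..44  magic  (4B, 4-aligned)
44..48  ttl  (4B, 4-aligned)
48..52  checksum  (4B, 4-aligned)
52..56  proto  (4B, 4-aligned)
56..58  version  (2B, 2-aligned)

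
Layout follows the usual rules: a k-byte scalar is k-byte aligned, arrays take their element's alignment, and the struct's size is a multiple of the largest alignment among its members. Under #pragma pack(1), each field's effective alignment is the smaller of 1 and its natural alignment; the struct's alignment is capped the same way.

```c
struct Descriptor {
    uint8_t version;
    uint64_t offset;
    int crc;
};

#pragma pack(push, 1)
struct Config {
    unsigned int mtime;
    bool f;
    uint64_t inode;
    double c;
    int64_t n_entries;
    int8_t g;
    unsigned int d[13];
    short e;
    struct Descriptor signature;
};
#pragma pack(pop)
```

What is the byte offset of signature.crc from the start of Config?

100

Descriptor: @0: version [1B, align 1] → 1; +7 pad (align 8); @8: offset [8B, align 8] → 16; @16: crc [4B, align 4] → 20; +4 tail pad (align 8); size 24, align 8
@0: mtime [4B, align 1] → 4
@4: f [1B, align 1] → 5
@5: inode [8B, align 1] → 13
@13: c [8B, align 1] → 21
@21: n_entries [8B, align 1] → 29
@29: g [1B, align 1] → 30
@30: d [52B, align 1] → 82
@82: e [2B, align 1] → 84
@84: signature [24B, align 1] → 108
within Descriptor: crc at 16
84 + 16 = 100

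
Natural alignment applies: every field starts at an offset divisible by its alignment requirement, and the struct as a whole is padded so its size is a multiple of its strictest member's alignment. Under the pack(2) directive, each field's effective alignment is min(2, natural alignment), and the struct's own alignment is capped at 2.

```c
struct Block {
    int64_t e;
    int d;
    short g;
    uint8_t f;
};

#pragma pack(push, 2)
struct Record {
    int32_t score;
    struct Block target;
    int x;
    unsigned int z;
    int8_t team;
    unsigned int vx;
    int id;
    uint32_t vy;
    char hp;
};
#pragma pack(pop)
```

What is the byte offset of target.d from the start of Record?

12

Block: e at 0 (size 8, align 8) → ends 8; d at 8 (size 4, align 4) → ends 12; g at 12 (size 2, align 2) → ends 14; f at 14 (size 1, align 1) → ends 15; tail pad 1 to reach multiple of 8; total 16 bytes, alignment 8
score at 0 (size 4, align 2) → ends 4
target at 4 (size 16, align 2) → ends 20
within Block: d at 8
4 + 8 = 12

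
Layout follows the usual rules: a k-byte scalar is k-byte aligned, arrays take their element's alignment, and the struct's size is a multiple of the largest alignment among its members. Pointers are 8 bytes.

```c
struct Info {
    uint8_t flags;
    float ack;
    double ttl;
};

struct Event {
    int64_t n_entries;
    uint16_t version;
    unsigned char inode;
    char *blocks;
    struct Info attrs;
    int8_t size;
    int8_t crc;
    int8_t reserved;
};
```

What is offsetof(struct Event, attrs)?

Info: @0: flags [1B, align 1] → 1; +3 pad (align 4); @4: ack [4B, align 4] → 8; @8: ttl [8B, align 8] → 16; size 16, align 8
@0: n_entries [8B, align 8] → 8
@8: version [2B, align 2] → 10
@10: inode [1B, align 1] → 11
+5 pad (align 8)
@16: blocks [8B, align 8] → 24
@24: attrs [16B, align 8] → 40

24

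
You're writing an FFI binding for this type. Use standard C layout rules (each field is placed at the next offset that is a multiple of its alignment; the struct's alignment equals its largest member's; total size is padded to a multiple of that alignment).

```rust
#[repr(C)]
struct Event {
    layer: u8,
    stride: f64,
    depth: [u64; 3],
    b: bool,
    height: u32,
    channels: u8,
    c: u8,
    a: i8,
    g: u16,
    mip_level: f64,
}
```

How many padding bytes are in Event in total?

13

0..1  layer  (1B, 1-aligned)
1..8  -- padding (7B)
8..16  stride  (8B, 8-aligned)
16..40  depth  (24B, 8-aligned)
40..41  b  (1B, 1-aligned)
41..44  -- padding (3B)
44..48  height  (4B, 4-aligned)
48..49  channels  (1B, 1-aligned)
49..50  c  (1B, 1-aligned)
50..51  a  (1B, 1-aligned)
51..52  -- padding (1B)
52..54  g  (2B, 2-aligned)
54..56  -- padding (2B)
56..64  mip_level  (8B, 8-aligned)
sizeof = 64, alignof = 8
data bytes 51, size 64 → padding 13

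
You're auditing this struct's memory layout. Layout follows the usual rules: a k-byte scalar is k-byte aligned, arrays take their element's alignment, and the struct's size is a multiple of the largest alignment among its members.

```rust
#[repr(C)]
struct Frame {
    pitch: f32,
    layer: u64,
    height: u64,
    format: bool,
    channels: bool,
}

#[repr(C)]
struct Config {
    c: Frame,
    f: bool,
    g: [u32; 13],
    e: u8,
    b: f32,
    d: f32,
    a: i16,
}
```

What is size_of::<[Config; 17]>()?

Frame: @0: pitch [4B, align 4] → 4; +4 pad (align 8); @8: layer [8B, align 8] → 16; @16: height [8B, align 8] → 24; @24: format [1B, align 1] → 25; @25: channels [1B, align 1] → 26; +6 tail pad (align 8); size 32, align 8
@0: c [32B, align 8] → 32
@32: f [1B, align 1] → 33
+3 pad (align 4)
@36: g [52B, align 4] → 88
@88: e [1B, align 1] → 89
+3 pad (align 4)
@92: b [4B, align 4] → 96
@96: d [4B, align 4] → 100
@100: a [2B, align 2] → 102
+2 tail pad (align 8)
size 104, align 8
array of 17: 17 × 104 = 1768

1768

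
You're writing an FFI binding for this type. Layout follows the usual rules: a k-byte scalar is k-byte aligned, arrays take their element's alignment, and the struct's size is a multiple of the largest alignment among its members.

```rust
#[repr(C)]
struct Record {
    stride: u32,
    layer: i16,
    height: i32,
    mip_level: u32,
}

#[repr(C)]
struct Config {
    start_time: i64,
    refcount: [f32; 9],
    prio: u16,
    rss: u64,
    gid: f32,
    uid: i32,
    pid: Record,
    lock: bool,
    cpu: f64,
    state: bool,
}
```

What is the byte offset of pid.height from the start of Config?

72

Record: stride at 0 (size 4, align 4) → ends 4; layer at 4 (size 2, align 2) → ends 6; pad 2 to align 4 for height; height at 8 (size 4, align 4) → ends 12; mip_level at 12 (size 4, align 4) → ends 16; total 16 bytes, alignment 4
start_time at 0 (size 8, align 8) → ends 8
refcount at 8 (size 36, align 4) → ends 44
prio at 44 (size 2, align 2) → ends 46
pad 2 to align 8 for rss
rss at 48 (size 8, align 8) → ends 56
gid at 56 (size 4, align 4) → ends 60
uid at 60 (size 4, align 4) → ends 64
pid at 64 (size 16, align 4) → ends 80
within Record: height at 8
64 + 8 = 72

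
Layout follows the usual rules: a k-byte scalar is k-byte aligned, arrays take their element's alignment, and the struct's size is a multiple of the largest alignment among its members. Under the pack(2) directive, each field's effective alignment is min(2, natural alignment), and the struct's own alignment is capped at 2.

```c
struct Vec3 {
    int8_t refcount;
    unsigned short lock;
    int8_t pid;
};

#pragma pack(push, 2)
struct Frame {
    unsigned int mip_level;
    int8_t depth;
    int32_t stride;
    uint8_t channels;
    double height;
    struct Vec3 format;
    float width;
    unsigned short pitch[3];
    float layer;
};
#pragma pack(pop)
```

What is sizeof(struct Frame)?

40

Vec3: 0..1  refcount  (1B, 1-aligned); 1..2  -- padding (1B); 2..4  lock  (2B, 2-aligned); 4..5  pid  (1B, 1-aligned); 5..6  -- tail padding (1B); sizeof = 6, alignof = 2
0..4  mip_level  (4B, 2-aligned)
4..5  depth  (1B, 1-aligned)
5..6  -- padding (1B)
6..10  stride  (4B, 2-aligned)
10..11  channels  (1B, 1-aligned)
11..12  -- padding (1B)
12..20  height  (8B, 2-aligned)
20..26  format  (6B, 2-aligned)
26..30  width  (4B, 2-aligned)
30..36  pitch  (6B, 2-aligned)
36..40  layer  (4B, 2-aligned)
sizeof = 40, alignof = 2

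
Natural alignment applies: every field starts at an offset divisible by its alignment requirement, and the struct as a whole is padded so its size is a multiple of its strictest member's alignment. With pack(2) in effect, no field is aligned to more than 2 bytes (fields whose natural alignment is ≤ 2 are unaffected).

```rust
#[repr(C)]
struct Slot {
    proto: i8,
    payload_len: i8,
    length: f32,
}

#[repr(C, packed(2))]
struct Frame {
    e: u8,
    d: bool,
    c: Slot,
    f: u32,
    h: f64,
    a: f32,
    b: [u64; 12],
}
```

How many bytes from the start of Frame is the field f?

Slot: proto at 0 (size 1, align 1) → ends 1; payload_len at 1 (size 1, align 1) → ends 2; pad 2 to align 4 for length; length at 4 (size 4, align 4) → ends 8; total 8 bytes, alignment 4
e at 0 (size 1, align 1) → ends 1
d at 1 (size 1, align 1) → ends 2
c at 2 (size 8, align 2) → ends 10
f at 10 (size 4, align 2) → ends 14

10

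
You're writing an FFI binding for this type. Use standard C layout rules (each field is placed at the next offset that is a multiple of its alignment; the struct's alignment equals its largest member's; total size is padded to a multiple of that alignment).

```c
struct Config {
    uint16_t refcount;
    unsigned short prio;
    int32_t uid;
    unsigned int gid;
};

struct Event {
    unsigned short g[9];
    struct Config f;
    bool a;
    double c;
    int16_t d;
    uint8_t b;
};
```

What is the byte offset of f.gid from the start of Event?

Config: refcount at 0 (size 2, align 2) → ends 2; prio at 2 (size 2, align 2) → ends 4; uid at 4 (size 4, align 4) → ends 8; gid at 8 (size 4, align 4) → ends 12; total 12 bytes, alignment 4
g at 0 (size 18, align 2) → ends 18
pad 2 to align 4 for f
f at 20 (size 12, align 4) → ends 32
within Config: gid at 8
20 + 8 = 28

28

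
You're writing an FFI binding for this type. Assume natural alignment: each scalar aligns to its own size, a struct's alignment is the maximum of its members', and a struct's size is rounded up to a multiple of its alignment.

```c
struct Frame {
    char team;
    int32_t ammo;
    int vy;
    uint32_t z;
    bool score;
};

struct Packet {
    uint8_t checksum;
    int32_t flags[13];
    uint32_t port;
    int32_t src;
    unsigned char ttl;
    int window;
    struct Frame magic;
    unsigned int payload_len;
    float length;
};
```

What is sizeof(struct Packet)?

100 bytes

Frame: team at 0 (size 1, align 1) → ends 1; pad 3 to align 4 for ammo; ammo at 4 (size 4, align 4) → ends 8; vy at 8 (size 4, align 4) → ends 12; z at 12 (size 4, align 4) → ends 16; score at 16 (size 1, align 1) → ends 17; tail pad 3 to reach multiple of 4; total 20 bytes, alignment 4
checksum at 0 (size 1, align 1) → ends 1
pad 3 to align 4 for flags
flags at 4 (size 52, align 4) → ends 56
port at 56 (size 4, align 4) → ends 60
src at 60 (size 4, align 4) → ends 64
ttl at 64 (size 1, align 1) → ends 65
pad 3 to align 4 for window
window at 68 (size 4, align 4) → ends 72
magic at 72 (size 20, align 4) → ends 92
payload_len at 92 (size 4, align 4) → ends 96
length at 96 (size 4, align 4) → ends 100
total 100 bytes, alignment 4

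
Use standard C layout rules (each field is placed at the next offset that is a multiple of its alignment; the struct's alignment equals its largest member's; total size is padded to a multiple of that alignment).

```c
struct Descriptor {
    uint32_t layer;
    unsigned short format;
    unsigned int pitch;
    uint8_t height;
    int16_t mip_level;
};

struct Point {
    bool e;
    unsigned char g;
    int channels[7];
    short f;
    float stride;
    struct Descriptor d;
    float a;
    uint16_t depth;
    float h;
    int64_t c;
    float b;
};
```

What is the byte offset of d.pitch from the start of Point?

Descriptor: layer at 0 (size 4, align 4) → ends 4; format at 4 (size 2, align 2) → ends 6; pad 2 to align 4 for pitch; pitch at 8 (size 4, align 4) → ends 12; height at 12 (size 1, align 1) → ends 13; pad 1 to align 2 for mip_level; mip_level at 14 (size 2, align 2) → ends 16; total 16 bytes, alignment 4
e at 0 (size 1, align 1) → ends 1
g at 1 (size 1, align 1) → ends 2
pad 2 to align 4 for channels
channels at 4 (size 28, align 4) → ends 32
f at 32 (size 2, align 2) → ends 34
pad 2 to align 4 for stride
stride at 36 (size 4, align 4) → ends 40
d at 40 (size 16, align 4) → ends 56
within Descriptor: pitch at 8
40 + 8 = 48

48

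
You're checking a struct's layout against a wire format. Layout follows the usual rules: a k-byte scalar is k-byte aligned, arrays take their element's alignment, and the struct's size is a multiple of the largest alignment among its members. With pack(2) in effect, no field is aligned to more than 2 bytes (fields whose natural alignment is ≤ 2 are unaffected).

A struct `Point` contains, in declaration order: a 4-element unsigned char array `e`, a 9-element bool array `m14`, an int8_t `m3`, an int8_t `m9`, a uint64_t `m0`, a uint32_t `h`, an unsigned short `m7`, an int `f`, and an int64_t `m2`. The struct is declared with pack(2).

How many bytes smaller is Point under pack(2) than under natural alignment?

6

natural layout:
  @0: e [4B, align 1] → 4
  @4: m14 [9B, align 1] → 13
  @13: m3 [1B, align 1] → 14
  @14: m9 [1B, align 1] → 15
  +1 pad (align 8)
  @16: m0 [8B, align 8] → 24
  @24: h [4B, align 4] → 28
  @28: m7 [2B, align 2] → 30
  +2 pad (align 4)
  @32: f [4B, align 4] → 36
  +4 pad (align 8)
  @40: m2 [8B, align 8] → 48
  size 48, align 8
packed(2) layout:
  @0: e [4B, align 1] → 4
  @4: m14 [9B, align 1] → 13
  @13: m3 [1B, align 1] → 14
  @14: m9 [1B, align 1] → 15
  +1 pad (align 2)
  @16: m0 [8B, align 2] → 24
  @24: h [4B, align 2] → 28
  @28: m7 [2B, align 2] → 30
  @30: f [4B, align 2] → 34
  @34: m2 [8B, align 2] → 42
  size 42, align 2
48 − 42 = 6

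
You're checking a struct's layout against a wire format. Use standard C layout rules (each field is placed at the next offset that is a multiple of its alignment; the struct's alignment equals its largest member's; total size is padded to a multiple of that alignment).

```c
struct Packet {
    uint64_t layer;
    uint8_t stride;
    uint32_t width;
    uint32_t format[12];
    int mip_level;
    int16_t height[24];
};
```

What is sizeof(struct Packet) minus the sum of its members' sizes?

7

layer at 0 (size 8, align 8) → ends 8
stride at 8 (size 1, align 1) → ends 9
pad 3 to align 4 for width
width at 12 (size 4, align 4) → ends 16
format at 16 (size 48, align 4) → ends 64
mip_level at 64 (size 4, align 4) → ends 68
height at 68 (size 48, align 2) → ends 116
tail pad 4 to reach multiple of 8
total 120 bytes, alignment 8
data bytes 113, size 120 → padding 7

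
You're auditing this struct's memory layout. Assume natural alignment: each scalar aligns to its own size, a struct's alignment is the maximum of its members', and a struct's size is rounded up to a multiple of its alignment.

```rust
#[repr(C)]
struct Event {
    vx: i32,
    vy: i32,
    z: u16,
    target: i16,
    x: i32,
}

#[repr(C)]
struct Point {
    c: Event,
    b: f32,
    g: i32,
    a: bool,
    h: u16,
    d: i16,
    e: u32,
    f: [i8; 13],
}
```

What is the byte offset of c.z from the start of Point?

Event: vx at 0 (size 4, align 4) → ends 4; vy at 4 (size 4, align 4) → ends 8; z at 8 (size 2, align 2) → ends 10; target at 10 (size 2, align 2) → ends 12; x at 12 (size 4, align 4) → ends 16; total 16 bytes, alignment 4
c at 0 (size 16, align 4) → ends 16
within Event: z at 8
0 + 8 = 8

8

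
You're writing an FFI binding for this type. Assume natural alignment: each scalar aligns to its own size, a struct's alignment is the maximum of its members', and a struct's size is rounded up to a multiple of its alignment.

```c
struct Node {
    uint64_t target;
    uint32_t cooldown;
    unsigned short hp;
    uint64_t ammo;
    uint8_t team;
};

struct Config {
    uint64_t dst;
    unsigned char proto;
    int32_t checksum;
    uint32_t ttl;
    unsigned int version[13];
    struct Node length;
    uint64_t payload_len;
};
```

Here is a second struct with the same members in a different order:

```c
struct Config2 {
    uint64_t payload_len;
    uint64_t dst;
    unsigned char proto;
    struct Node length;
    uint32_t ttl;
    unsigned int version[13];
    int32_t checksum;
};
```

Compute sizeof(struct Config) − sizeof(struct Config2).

-8

Node: @0: target [8B, align 8] → 8; @8: cooldown [4B, align 4] → 12; @12: hp [2B, align 2] → 14; +2 pad (align 8); @16: ammo [8B, align 8] → 24; @24: team [1B, align 1] → 25; +7 tail pad (align 8); size 32, align 8
@0: dst [8B, align 8] → 8
@8: proto [1B, align 1] → 9
+3 pad (align 4)
@12: checksum [4B, align 4] → 16
@16: ttl [4B, align 4] → 20
@20: version [52B, align 4] → 72
@72: length [32B, align 8] → 104
@104: payload_len [8B, align 8] → 112
size 112, align 8
— Config2 —
@0: payload_len [8B, align 8] → 8
@8: dst [8B, align 8] → 16
@16: proto [1B, align 1] → 17
+7 pad (align 8)
@24: length [32B, align 8] → 56
@56: ttl [4B, align 4] → 60
@60: version [52B, align 4] → 112
@112: checksum [4B, align 4] → 116
+4 tail pad (align 8)
size 120, align 8
112 − 120 = -8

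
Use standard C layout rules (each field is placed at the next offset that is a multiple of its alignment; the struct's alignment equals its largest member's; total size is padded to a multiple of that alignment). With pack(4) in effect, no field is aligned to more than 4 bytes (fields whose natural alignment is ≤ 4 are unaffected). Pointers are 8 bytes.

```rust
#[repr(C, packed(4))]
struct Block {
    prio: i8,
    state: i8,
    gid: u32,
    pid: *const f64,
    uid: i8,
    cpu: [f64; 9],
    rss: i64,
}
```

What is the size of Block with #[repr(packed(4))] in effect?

@0: prio [1B, align 1] → 1
@1: state [1B, align 1] → 2
+2 pad (align 4)
@4: gid [4B, align 4] → 8
@8: pid [8B, align 4] → 16
@16: uid [1B, align 1] → 17
+3 pad (align 4)
@20: cpu [72B, align 4] → 92
@92: rss [8B, align 4] → 100
size 100, align 4

100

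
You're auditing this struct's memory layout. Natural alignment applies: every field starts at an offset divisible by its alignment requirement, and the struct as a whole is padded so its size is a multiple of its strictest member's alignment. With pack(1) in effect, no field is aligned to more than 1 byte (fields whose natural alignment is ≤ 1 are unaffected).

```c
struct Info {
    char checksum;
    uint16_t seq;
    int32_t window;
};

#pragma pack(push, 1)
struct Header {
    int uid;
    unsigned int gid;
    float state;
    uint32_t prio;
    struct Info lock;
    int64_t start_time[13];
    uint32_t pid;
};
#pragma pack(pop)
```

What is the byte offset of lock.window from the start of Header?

20

Info: @0: checksum [1B, align 1] → 1; +1 pad (align 2); @2: seq [2B, align 2] → 4; @4: window [4B, align 4] → 8; size 8, align 4
@0: uid [4B, align 1] → 4
@4: gid [4B, align 1] → 8
@8: state [4B, align 1] → 12
@12: prio [4B, align 1] → 16
@16: lock [8B, align 1] → 24
within Info: window at 4
16 + 4 = 20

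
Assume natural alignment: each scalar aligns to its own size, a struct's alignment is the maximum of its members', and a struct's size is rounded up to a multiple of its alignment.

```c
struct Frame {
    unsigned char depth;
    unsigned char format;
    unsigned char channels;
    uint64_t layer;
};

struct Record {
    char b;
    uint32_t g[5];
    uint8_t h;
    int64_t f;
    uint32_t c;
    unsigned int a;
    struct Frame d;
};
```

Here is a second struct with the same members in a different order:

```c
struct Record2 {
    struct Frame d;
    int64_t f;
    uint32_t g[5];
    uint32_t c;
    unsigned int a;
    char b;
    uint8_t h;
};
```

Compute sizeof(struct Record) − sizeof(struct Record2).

8

Frame: depth at 0 (size 1, align 1) → ends 1; format at 1 (size 1, align 1) → ends 2; channels at 2 (size 1, align 1) → ends 3; pad 5 to align 8 for layer; layer at 8 (size 8, align 8) → ends 16; total 16 bytes, alignment 8
b at 0 (size 1, align 1) → ends 1
pad 3 to align 4 for g
g at 4 (size 20, align 4) → ends 24
h at 24 (size 1, align 1) → ends 25
pad 7 to align 8 for f
f at 32 (size 8, align 8) → ends 40
c at 40 (size 4, align 4) → ends 44
a at 44 (size 4, align 4) → ends 48
d at 48 (size 16, align 8) → ends 64
total 64 bytes, alignment 8
— Record2 —
d at 0 (size 16, align 8) → ends 16
f at 16 (size 8, align 8) → ends 24
g at 24 (size 20, align 4) → ends 44
c at 44 (size 4, align 4) → ends 48
a at 48 (size 4, align 4) → ends 52
b at 52 (size 1, align 1) → ends 53
h at 53 (size 1, align 1) → ends 54
tail pad 2 to reach multiple of 8
total 56 bytes, alignment 8
64 − 56 = 8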